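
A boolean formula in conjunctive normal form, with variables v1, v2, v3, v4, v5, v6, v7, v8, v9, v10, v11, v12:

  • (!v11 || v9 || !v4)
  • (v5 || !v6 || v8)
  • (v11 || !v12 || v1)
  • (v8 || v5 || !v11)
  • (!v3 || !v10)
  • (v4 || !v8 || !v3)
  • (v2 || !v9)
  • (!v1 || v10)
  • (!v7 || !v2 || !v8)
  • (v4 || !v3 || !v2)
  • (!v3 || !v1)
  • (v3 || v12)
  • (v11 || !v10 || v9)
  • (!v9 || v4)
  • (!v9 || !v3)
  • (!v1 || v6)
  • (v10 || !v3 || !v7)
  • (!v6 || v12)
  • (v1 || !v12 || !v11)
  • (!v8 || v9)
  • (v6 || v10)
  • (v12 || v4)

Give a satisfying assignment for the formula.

v1=True, v2=True, v3=False, v4=True, v5=False, v6=True, v7=False, v8=True, v9=True, v10=True, v11=True, v12=True

Check each clause:
  1. (!v4 || v9 || !v11) — v9 is true.
  2. (v8 || v5 || !v6) — v8 is true.
  3. (v1 || !v12 || v11) — v1 is true.
  4. (v5 || v8 || !v11) — v8 is true.
  5. (!v3 || !v10) — !v3 is true.
  6. (!v8 || v4 || !v3) — v4 is true.
  7. (v2 || !v9) — v2 is true.
  8. (v10 || !v1) — v10 is true.
  9. (!v2 || !v7 || !v8) — !v7 is true.
  10. (!v2 || !v3 || v4) — v4 is true.
  11. (!v3 || !v1) — !v3 is true.
  12. (v3 || v12) — v12 is true.
  13. (v11 || !v10 || v9) — v9 is true.
  14. (v4 || !v9) — v4 is true.
  15. (!v9 || !v3) — !v3 is true.
  16. (v6 || !v1) — v6 is true.
  17. (!v7 || !v3 || v10) — !v7 is true.
  18. (!v6 || v12) — v12 is true.
  19. (!v12 || !v11 || v1) — v1 is true.
  20. (!v8 || v9) — v9 is true.
  21. (v10 || v6) — v10 is true.
  22. (v4 || v12) — v12 is true.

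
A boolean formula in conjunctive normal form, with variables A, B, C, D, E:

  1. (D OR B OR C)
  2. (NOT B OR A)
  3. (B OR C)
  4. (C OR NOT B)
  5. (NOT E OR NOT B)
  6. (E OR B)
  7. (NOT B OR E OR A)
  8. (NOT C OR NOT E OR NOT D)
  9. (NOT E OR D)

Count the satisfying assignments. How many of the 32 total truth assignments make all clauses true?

2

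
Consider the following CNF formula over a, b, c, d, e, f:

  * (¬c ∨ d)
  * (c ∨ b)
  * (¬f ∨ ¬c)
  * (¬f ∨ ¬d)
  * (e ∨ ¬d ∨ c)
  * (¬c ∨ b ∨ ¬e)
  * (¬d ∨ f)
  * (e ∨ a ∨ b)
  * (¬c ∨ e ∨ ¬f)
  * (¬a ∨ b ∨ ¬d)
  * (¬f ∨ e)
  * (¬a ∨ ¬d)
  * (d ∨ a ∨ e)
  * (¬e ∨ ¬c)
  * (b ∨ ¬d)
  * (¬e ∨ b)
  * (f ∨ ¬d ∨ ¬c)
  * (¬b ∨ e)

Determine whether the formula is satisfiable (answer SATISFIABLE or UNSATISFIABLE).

SATISFIABLE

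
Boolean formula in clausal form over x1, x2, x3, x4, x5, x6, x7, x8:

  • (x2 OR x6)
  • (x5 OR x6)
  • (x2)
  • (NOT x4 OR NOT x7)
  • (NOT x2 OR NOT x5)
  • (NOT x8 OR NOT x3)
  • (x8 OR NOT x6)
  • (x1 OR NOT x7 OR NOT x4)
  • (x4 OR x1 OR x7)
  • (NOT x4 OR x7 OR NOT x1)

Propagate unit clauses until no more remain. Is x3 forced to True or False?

False

Unit clause (x2) sets x2 = True.
(NOT x5 OR NOT x2): since x2 = True, the clause reduces to (NOT x5). x5 = False.
(x6 OR x5) with x5 = False leaves only x6, so x6 = True.
From (x8 OR NOT x6) and x6 = True: x8 = True.
In (NOT x3 OR NOT x8), NOT x8 is now false; NOT x3 must hold, so x3 = False.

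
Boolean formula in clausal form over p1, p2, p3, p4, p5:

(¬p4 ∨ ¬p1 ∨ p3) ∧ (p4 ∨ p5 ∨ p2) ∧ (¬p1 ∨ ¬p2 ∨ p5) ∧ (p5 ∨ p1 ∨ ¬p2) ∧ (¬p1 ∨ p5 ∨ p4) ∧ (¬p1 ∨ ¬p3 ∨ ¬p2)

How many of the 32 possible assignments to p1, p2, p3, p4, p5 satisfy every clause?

15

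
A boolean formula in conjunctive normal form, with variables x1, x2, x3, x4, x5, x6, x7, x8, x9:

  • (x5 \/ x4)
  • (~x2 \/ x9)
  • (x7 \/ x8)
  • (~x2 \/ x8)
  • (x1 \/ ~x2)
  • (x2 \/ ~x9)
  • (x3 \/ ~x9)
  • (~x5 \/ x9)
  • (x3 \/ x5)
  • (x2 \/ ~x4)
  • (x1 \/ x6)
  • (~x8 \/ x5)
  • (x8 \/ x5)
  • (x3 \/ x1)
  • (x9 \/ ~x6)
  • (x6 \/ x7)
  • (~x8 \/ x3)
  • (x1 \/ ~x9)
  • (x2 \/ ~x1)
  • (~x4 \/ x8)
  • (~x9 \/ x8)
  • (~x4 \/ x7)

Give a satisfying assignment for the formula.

x3 occurs only positively in the remaining clauses — set x3 = True.
Pure literal: x7 appears only positively; assign x7 = True.
Set x1 = True and propagate.
  then x2 is forced to True.
  then x9 is forced to True.
  then x8 is forced to True.
  then x5 is forced to True.
x4, x6 are now unconstrained; take x4 = True, x6 = False.
Every clause has at least one true literal under this assignment.

x1 = T, x2 = T, x3 = T, x4 = T, x5 = T, x6 = F, x7 = T, x8 = T, x9 = T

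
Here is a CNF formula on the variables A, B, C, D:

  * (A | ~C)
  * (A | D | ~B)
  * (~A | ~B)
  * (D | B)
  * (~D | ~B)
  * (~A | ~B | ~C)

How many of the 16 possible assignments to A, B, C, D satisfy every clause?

The models are:
  A=0 B=0 C=0 D=1
  A=1 B=0 C=0 D=1
  A=1 B=0 C=1 D=1
That's 3 in total.

3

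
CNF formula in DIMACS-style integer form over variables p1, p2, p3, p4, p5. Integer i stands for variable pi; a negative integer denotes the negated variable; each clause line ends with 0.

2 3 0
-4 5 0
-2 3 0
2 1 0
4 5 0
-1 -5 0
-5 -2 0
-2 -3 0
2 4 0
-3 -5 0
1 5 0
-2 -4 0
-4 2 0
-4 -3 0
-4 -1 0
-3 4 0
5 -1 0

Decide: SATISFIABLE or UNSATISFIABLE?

UNSATISFIABLE

p2 = True:
  propagation gives p3=True; an empty clause results — contradiction.
p2 = False:
  propagation gives p3=True, p1=True, p5=False; an empty clause results — contradiction.
Every branch closes, so no satisfying assignment exists.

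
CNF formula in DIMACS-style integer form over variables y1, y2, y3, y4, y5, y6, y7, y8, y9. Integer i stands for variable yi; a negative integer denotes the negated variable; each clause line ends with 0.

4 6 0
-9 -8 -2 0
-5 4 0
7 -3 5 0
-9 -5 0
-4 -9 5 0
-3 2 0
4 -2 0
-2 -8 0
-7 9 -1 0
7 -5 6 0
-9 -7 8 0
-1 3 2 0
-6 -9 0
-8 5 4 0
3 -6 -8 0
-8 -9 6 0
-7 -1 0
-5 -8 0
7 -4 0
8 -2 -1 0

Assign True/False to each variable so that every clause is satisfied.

y1=False  y2=True  y3=False  y4=True  y5=True  y6=True  y7=True  y8=False  y9=False

y1 occurs only negated in the remaining clauses — set y1 = False.
Set y2 = True and propagate.
  then y4 is forced to True.
  then y8 is forced to False.
  then y7 is forced to True.
  then y9 is forced to False.
y3, y5, y6 are now unconstrained; take y3 = False, y5 = True, y6 = True.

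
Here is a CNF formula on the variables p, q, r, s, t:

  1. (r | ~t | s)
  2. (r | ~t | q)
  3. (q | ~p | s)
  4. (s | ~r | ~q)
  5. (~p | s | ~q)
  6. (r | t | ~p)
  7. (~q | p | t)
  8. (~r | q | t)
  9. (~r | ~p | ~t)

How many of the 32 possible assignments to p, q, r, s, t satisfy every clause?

8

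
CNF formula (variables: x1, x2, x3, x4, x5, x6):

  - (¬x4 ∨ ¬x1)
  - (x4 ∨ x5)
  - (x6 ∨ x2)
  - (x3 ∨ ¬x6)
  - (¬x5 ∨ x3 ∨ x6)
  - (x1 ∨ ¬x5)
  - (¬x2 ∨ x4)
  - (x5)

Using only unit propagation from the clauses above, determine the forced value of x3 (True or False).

True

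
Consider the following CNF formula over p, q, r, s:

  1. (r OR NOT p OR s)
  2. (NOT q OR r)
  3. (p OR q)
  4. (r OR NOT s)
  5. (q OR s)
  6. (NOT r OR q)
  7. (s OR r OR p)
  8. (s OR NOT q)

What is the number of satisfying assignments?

2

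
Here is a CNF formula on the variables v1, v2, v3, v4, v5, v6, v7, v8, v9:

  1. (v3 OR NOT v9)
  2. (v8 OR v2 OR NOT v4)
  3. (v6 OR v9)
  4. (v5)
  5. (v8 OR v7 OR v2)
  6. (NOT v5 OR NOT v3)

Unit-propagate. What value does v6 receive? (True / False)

(v5) stands alone — v5 = True.
(NOT v5 OR NOT v3): since v5 = True, the clause reduces to (NOT v3). v3 = False.
In (v3 OR NOT v9), v3 is now false; NOT v9 must hold, so v9 = False.
(v6 OR v9): since v9 = False, the clause reduces to (v6). v6 = True.

True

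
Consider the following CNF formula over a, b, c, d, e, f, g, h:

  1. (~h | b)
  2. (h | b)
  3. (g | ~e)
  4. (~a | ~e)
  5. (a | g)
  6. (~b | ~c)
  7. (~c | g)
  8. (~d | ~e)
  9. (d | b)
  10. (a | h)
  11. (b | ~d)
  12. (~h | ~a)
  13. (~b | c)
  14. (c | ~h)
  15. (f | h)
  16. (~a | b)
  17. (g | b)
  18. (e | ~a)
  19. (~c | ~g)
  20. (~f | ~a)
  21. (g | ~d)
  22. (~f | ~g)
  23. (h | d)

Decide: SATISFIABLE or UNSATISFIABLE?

b = True:
  propagation gives c=False; an empty clause results — contradiction.
b = False:
  propagation gives h=False; an empty clause results — contradiction.
Every branch closes, so no satisfying assignment exists.

UNSATISFIABLE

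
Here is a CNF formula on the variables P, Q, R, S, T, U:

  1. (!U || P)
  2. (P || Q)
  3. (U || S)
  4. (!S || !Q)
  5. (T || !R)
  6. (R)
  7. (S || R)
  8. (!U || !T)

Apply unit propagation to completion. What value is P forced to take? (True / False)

Unit clause (R) sets R = True.
(!R || T): since R = True, the clause reduces to (T). T = True.
In (!U || !T), !T is now false; !U must hold, so U = False.
From (U || S) and U = False: S = True.
(!S || !Q): since S = True, the clause reduces to (!Q). Q = False.
(Q || P) with Q = False leaves only P, so P = True.

True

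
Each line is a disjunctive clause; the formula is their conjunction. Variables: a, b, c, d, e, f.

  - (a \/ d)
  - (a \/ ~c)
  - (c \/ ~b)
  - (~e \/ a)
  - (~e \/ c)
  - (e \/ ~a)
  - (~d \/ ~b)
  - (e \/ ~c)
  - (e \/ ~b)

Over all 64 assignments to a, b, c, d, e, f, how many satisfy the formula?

8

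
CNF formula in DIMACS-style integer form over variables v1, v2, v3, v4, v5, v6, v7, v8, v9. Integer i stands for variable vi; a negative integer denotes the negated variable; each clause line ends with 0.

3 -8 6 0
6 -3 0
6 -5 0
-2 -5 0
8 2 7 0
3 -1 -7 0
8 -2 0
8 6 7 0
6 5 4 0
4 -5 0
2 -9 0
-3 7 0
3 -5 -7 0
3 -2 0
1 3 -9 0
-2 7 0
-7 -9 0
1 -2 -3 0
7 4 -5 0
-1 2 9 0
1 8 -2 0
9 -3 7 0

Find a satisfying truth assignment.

v1=F, v2=F, v3=T, v4=T, v5=F, v6=T, v7=T, v8=F, v9=F

Pure literal: v4 appears only positively; assign v4 = True.
v6 occurs only positively in the remaining clauses — set v6 = True.
Branch on v1: take v1 = False.
Try v2 = False.
  then v9 is forced to False.
Try v3 = True.
  then v7 is forced to True.
v5, v8 are now unconstrained; take v5 = False, v8 = False.
Every clause has at least one true literal under this assignment.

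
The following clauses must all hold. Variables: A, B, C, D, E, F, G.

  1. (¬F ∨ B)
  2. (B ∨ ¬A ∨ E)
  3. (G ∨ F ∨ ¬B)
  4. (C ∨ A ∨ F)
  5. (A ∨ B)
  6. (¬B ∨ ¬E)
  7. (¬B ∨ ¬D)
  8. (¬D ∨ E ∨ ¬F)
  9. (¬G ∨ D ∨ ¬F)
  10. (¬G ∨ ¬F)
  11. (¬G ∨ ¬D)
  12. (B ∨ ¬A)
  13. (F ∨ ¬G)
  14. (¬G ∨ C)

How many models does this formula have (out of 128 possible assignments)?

The models are:
  A=0 B=1 C=0 D=0 E=0 F=1 G=0
  A=0 B=1 C=1 D=0 E=0 F=1 G=0
  A=1 B=1 C=0 D=0 E=0 F=1 G=0
  A=1 B=1 C=1 D=0 E=0 F=1 G=0
Count: 4.

4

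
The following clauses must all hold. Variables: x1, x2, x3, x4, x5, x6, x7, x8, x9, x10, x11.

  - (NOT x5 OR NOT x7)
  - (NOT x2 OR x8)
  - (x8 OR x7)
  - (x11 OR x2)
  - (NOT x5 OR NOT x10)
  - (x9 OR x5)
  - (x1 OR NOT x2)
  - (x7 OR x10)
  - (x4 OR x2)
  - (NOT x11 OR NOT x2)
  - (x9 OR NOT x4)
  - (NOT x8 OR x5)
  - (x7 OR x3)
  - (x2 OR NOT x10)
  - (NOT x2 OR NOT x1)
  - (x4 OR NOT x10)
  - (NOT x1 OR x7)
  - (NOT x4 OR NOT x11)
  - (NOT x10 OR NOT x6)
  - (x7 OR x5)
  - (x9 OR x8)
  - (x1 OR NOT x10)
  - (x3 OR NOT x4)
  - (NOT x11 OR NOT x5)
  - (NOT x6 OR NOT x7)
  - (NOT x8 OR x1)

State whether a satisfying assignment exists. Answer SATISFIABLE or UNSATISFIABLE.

UNSATISFIABLE

x2 = True:
  propagation gives x8=True, x1=True; an empty clause results — contradiction.
x2 = False:
  propagation gives x11=True, x4=True; an empty clause results — contradiction.
Every branch closes, so no satisfying assignment exists.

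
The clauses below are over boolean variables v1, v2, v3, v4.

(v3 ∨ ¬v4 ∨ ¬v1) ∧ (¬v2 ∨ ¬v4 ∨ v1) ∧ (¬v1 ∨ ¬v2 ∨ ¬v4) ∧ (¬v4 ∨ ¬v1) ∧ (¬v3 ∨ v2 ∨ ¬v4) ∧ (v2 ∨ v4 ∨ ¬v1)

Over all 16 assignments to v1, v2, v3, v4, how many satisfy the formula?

7

The models are:
  v1=F v2=F v3=F v4=F
  v1=F v2=F v3=F v4=T
  v1=F v2=F v3=T v4=F
  v1=F v2=T v3=F v4=F
  v1=F v2=T v3=T v4=F
  v1=T v2=T v3=F v4=F
  v1=T v2=T v3=T v4=F
Count: 7.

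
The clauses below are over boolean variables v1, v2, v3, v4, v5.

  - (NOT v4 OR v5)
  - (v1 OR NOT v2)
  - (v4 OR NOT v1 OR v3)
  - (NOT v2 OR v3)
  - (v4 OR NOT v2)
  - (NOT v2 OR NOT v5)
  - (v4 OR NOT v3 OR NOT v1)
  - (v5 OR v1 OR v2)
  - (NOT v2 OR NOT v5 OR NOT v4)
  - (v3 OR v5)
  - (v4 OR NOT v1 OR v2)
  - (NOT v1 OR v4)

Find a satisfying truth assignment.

v1=False  v2=False  v3=False  v4=False  v5=True

Try v1 = False.
  then v2 is forced to False.
  then v5 is forced to True.
v3, v4 are now unconstrained; take v3 = False, v4 = False.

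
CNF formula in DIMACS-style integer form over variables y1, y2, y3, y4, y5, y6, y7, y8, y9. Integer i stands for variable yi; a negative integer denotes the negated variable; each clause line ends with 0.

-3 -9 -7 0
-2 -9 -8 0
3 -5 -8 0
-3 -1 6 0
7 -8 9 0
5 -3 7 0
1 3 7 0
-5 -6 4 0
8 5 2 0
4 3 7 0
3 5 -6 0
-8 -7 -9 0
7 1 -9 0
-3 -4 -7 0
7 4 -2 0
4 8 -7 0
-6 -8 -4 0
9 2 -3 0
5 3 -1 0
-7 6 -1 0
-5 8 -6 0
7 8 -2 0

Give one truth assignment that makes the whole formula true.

y1 = F, y2 = T, y3 = T, y4 = F, y5 = F, y6 = F, y7 = T, y8 = T, y9 = F

Check each clause:
  1. {¬y7, ¬y9, ¬y3} — ¬y9 is true.
  2. {¬y8, ¬y2, ¬y9} — ¬y9 is true.
  3. {¬y5, ¬y8, y3} — y3 is true.
  4. {¬y1, ¬y3, y6} — ¬y1 is true.
  5. {y7, y9, ¬y8} — y7 is true.
  6. {y7, y5, ¬y3} — y7 is true.
  7. {y7, y1, y3} — y3 is true.
  8. {¬y5, ¬y6, y4} — ¬y6 is true.
  9. {y5, y8, y2} — y8 is true.
  10. {y4, y7, y3} — y3 is true.
  11. {¬y6, y3, y5} — ¬y6 is true.
  12. {¬y8, ¬y7, ¬y9} — ¬y9 is true.
  13. {y7, y1, ¬y9} — y7 is true.
  14. {¬y4, ¬y7, ¬y3} — ¬y4 is true.
  15. {y4, ¬y2, y7} — y7 is true.
  16. {y4, y8, ¬y7} — y8 is true.
  17. {¬y4, ¬y6, ¬y8} — ¬y6 is true.
  18. {y9, ¬y3, y2} — y2 is true.
  19. {y3, ¬y1, y5} — y3 is true.
  20. {¬y1, y6, ¬y7} — ¬y1 is true.
  21. {¬y5, ¬y6, y8} — y8 is true.
  22. {y7, ¬y2, y8} — y8 is true.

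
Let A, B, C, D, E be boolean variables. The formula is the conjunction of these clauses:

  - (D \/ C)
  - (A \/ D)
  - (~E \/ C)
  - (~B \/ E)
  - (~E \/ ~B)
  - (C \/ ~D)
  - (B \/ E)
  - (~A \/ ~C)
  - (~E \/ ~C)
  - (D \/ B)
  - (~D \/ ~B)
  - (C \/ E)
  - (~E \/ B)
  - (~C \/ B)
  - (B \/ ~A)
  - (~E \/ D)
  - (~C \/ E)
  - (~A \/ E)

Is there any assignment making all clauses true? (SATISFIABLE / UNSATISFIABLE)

E = True:
  propagation gives C=True; an empty clause results — contradiction.
E = False:
  propagation gives B=False; an empty clause results — contradiction.
Every branch closes, so no satisfying assignment exists.

UNSATISFIABLE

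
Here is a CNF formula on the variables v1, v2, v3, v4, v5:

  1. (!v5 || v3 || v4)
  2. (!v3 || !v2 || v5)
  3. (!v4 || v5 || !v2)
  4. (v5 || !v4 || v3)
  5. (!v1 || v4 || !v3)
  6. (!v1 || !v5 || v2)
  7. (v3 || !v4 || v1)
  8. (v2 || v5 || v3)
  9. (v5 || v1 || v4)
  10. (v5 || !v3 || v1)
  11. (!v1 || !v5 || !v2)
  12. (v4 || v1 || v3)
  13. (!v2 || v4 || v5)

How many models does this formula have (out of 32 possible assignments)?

The models are:
  v1=0 v2=0 v3=1 v4=0 v5=1
  v1=0 v2=0 v3=1 v4=1 v5=1
  v1=0 v2=1 v3=1 v4=0 v5=1
  v1=0 v2=1 v3=1 v4=1 v5=1
  v1=1 v2=0 v3=1 v4=1 v5=0
Count: 5.

5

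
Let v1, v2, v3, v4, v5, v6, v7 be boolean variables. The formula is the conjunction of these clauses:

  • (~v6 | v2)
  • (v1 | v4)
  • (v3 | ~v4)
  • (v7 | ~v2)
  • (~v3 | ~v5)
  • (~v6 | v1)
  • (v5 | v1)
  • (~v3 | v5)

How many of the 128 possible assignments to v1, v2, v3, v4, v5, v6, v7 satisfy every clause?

8

Split on v1, then v3.
  v1=1, v3=1: a clause becomes empty — 0.
  v1=1, v3=0: v5 free; 4 ways for (v2,v4,v6,v7) × 2^1 = 8.
  v1=0, v3=1: a clause becomes empty — 0.
  v1=0, v3=0: a clause becomes empty — 0.
Total: 0 + 8 + 0 + 0 = 8.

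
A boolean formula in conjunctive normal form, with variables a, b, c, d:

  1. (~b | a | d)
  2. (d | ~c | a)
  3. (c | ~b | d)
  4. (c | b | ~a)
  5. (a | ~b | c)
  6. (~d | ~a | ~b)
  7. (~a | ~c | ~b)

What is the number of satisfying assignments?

6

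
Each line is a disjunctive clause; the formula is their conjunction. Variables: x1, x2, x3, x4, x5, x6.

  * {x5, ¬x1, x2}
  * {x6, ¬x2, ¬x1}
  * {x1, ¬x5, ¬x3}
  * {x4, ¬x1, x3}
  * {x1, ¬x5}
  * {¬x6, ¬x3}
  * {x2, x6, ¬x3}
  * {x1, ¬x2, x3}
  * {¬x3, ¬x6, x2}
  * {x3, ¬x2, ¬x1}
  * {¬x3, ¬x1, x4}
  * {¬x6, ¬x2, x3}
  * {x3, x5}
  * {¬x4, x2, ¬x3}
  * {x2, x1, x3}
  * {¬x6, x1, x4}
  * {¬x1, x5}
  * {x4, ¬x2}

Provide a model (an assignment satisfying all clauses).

x1 = False, x2 = True, x3 = True, x4 = True, x5 = False, x6 = False

Check each clause:
  1. {x2, ¬x1, x5} — x2 is true.
  2. {¬x1, ¬x2, x6} — ¬x1 is true.
  3. {¬x5, ¬x3, x1} — ¬x5 is true.
  4. {x4, ¬x1, x3} — x3 is true.
  5. {¬x5, x1} — ¬x5 is true.
  6. {¬x6, ¬x3} — ¬x6 is true.
  7. {¬x3, x2, x6} — x2 is true.
  8. {¬x2, x3, x1} — x3 is true.
  9. {¬x6, x2, ¬x3} — x2 is true.
  10. {¬x1, x3, ¬x2} — x3 is true.
  11. {¬x1, ¬x3, x4} — x4 is true.
  12. {¬x6, x3, ¬x2} — ¬x6 is true.
  13. {x3, x5} — x3 is true.
  14. {¬x4, x2, ¬x3} — x2 is true.
  15. {x3, x1, x2} — x2 is true.
  16. {x4, x1, ¬x6} — ¬x6 is true.
  17. {¬x1, x5} — ¬x1 is true.
  18. {¬x2, x4} — x4 is true.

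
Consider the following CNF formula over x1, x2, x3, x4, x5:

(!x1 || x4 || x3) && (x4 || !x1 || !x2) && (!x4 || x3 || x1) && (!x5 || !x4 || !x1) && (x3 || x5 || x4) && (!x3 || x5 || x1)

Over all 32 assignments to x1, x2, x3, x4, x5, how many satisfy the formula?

12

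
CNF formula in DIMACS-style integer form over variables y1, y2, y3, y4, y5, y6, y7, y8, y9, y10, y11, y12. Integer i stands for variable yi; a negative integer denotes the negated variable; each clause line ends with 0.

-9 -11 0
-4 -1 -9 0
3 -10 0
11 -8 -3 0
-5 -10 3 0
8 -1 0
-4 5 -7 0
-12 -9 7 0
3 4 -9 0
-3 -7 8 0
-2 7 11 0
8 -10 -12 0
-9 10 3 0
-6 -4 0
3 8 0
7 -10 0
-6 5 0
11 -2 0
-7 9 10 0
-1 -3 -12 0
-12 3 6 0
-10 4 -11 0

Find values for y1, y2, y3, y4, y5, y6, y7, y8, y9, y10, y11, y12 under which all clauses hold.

y1 = 0, y2 = 1, y3 = 1, y4 = 0, y5 = 0, y6 = 0, y7 = 0, y8 = 0, y9 = 0, y10 = 0, y11 = 1, y12 = 1

Check each clause:
  1. (~y11 \/ ~y9) — ~y9 is true.
  2. (~y1 \/ ~y4 \/ ~y9) — ~y4 is true.
  3. (y3 \/ ~y10) — y3 is true.
  4. (y11 \/ ~y3 \/ ~y8) — ~y8 is true.
  5. (y3 \/ ~y5 \/ ~y10) — y3 is true.
  6. (~y1 \/ y8) — ~y1 is true.
  7. (~y7 \/ ~y4 \/ y5) — ~y7 is true.
  8. (~y12 \/ y7 \/ ~y9) — ~y9 is true.
  9. (~y9 \/ y3 \/ y4) — y3 is true.
  10. (~y3 \/ y8 \/ ~y7) — ~y7 is true.
  11. (y7 \/ ~y2 \/ y11) — y11 is true.
  12. (~y12 \/ ~y10 \/ y8) — ~y10 is true.
  13. (y10 \/ ~y9 \/ y3) — y3 is true.
  14. (~y6 \/ ~y4) — ~y6 is true.
  15. (y3 \/ y8) — y3 is true.
  16. (~y10 \/ y7) — ~y10 is true.
  17. (y5 \/ ~y6) — ~y6 is true.
  18. (~y2 \/ y11) — y11 is true.
  19. (~y7 \/ y10 \/ y9) — ~y7 is true.
  20. (~y3 \/ ~y1 \/ ~y12) — ~y1 is true.
  21. (~y12 \/ y3 \/ y6) — y3 is true.
  22. (~y10 \/ y4 \/ ~y11) — ~y10 is true.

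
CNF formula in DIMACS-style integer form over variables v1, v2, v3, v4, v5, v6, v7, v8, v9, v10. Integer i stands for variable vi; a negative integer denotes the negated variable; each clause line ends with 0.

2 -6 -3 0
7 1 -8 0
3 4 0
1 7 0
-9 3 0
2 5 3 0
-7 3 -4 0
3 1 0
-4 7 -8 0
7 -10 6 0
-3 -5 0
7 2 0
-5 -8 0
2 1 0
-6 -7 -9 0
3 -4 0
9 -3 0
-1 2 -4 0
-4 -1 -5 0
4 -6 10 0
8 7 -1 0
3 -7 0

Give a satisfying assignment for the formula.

v1=T  v2=F  v3=T  v4=F  v5=F  v6=F  v7=T  v8=F  v9=T  v10=F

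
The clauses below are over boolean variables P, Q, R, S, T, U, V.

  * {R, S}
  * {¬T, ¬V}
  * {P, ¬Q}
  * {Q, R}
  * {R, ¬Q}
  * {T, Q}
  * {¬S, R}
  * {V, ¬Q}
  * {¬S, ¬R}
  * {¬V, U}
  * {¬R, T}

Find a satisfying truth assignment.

P = T, Q = F, R = T, S = F, T = T, U = F, V = F

Pure literal: P appears only positively; assign P = True.
Branch on Q: take Q = False.
  then R is forced to True.
  then T is forced to True.
  then V is forced to False.
  then S is forced to False.
U is now unconstrained; take U = False.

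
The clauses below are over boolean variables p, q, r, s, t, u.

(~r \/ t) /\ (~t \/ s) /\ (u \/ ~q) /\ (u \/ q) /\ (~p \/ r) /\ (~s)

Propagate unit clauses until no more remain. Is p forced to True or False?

False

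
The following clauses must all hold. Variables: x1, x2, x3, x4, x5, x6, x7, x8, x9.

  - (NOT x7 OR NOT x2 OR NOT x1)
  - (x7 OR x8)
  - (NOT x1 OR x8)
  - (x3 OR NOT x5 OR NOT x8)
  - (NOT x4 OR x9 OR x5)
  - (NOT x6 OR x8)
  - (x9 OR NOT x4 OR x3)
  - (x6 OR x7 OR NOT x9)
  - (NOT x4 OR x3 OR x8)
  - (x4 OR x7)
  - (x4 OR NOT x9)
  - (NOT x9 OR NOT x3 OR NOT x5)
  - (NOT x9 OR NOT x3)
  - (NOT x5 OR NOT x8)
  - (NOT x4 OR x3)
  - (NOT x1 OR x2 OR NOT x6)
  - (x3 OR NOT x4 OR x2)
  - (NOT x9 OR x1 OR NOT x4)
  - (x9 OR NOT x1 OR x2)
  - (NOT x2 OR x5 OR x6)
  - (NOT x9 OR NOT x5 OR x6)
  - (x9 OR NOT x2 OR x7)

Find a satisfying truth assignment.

x1 = 0  x2 = 0  x3 = 0  x4 = 0  x5 = 1  x6 = 0  x7 = 1  x8 = 0  x9 = 0

Set x1 = False and propagate.
For the remaining variables, x2 = False, x3 = False, x4 = False, x5 = True, x6 = False, x7 = True, x8 = False, x9 = False works.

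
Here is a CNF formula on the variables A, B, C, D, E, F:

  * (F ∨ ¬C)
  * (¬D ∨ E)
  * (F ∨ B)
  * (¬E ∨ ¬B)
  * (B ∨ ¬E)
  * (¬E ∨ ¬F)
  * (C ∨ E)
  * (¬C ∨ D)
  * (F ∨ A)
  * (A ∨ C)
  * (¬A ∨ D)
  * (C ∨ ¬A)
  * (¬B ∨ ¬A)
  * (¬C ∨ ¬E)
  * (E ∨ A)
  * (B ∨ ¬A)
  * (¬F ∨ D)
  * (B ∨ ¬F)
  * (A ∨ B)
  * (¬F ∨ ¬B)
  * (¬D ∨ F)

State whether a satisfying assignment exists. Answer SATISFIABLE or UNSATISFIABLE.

UNSATISFIABLE

A = True:
  propagation gives D=True, E=True, B=False; an empty clause results — contradiction.
A = False:
  propagation gives F=True, E=False; an empty clause results — contradiction.
Every branch closes, so no satisfying assignment exists.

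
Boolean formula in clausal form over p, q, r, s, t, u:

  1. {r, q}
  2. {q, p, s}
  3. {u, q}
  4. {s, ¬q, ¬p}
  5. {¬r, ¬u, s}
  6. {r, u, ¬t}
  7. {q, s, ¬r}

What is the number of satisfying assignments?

23

Case analysis on q and r:
  q=1, r=1: t free; 5 ways for (p,s,u) × 2^1 = 10.
  q=1, r=0: 9 of the 16 assignments to (p,s,t,u) work.
  q=0, r=1: remaining (p,s,t,u) ∈ {(0,1,0,1); (0,1,1,1); (1,1,0,1); (1,1,1,1)} — 4.
  q=0, r=0: a clause becomes empty — 0.
Total: 10 + 9 + 4 + 0 = 23.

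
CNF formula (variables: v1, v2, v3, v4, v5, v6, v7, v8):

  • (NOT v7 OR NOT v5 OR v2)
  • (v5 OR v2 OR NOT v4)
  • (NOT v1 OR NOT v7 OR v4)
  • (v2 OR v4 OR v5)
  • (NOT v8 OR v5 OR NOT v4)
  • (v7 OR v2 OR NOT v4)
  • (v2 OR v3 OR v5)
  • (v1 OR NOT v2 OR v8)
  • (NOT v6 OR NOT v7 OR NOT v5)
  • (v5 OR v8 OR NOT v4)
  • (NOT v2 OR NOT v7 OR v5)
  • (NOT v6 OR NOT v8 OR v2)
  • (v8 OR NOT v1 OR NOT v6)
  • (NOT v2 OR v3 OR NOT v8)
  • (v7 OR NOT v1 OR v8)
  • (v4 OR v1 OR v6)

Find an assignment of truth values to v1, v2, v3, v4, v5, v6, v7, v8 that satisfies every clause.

v1=T  v2=T  v3=T  v4=T  v5=T  v6=F  v7=T  v8=T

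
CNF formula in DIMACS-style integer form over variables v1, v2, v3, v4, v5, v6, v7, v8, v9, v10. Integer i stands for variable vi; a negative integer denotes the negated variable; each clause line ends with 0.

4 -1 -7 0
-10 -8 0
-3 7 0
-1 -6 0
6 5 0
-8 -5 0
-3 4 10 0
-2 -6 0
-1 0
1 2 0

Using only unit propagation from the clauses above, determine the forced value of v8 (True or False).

False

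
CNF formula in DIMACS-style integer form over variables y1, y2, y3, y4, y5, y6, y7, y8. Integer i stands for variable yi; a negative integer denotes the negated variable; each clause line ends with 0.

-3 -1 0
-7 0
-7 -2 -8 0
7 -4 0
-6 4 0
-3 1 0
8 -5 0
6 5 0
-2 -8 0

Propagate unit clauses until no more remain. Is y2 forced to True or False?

(~y7) stands alone — y7 = False.
From (y7 \/ ~y4) and y7 = False: y4 = False.
(y4 \/ ~y6) with y4 = False leaves only ~y6, so y6 = False.
(y6 \/ y5): since y6 = False, the clause reduces to (y5). y5 = True.
(y8 \/ ~y5) with y5 = True leaves only y8, so y8 = True.
(~y8 \/ ~y2): since y8 = True, the clause reduces to (~y2). y2 = False.

False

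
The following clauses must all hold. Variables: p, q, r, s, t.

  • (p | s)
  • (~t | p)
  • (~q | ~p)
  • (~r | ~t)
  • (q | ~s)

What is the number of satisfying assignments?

The models are:
  p=F q=T r=F s=T t=F
  p=F q=T r=T s=T t=F
  p=T q=F r=F s=F t=F
  p=T q=F r=F s=F t=T
  p=T q=F r=T s=F t=F
That's 5 in total.

5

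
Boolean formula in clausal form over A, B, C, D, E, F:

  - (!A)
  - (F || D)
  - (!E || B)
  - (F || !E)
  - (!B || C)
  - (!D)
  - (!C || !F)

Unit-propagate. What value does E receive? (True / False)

False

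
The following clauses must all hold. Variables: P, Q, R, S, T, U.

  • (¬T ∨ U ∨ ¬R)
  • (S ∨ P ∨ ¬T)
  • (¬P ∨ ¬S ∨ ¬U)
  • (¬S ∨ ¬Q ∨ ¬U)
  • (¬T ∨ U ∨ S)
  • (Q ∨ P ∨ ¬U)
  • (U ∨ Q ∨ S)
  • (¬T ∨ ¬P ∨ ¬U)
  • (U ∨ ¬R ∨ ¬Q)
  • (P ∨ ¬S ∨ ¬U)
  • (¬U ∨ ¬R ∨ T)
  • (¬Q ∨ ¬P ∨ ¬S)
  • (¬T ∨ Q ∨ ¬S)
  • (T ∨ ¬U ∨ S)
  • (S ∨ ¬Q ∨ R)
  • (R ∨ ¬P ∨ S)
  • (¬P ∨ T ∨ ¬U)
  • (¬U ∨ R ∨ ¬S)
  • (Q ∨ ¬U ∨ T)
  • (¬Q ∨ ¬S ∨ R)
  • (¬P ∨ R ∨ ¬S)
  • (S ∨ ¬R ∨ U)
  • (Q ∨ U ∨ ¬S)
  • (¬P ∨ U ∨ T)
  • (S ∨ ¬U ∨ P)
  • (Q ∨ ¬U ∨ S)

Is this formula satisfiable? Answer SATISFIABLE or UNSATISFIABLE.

UNSATISFIABLE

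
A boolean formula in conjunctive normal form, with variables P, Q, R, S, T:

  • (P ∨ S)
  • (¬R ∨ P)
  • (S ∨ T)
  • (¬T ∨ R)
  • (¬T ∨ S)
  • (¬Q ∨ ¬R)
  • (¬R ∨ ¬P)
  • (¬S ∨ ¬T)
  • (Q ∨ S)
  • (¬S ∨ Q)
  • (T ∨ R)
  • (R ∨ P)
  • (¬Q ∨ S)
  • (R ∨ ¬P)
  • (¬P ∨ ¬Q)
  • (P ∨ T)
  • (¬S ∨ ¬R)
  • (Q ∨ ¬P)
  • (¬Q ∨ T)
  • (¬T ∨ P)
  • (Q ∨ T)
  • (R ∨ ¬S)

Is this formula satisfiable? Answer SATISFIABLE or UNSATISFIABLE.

UNSATISFIABLE

P = True:
  propagation gives R=False; an empty clause results — contradiction.
P = False:
  propagation gives S=True, R=False; an empty clause results — contradiction.
Every branch closes, so no satisfying assignment exists.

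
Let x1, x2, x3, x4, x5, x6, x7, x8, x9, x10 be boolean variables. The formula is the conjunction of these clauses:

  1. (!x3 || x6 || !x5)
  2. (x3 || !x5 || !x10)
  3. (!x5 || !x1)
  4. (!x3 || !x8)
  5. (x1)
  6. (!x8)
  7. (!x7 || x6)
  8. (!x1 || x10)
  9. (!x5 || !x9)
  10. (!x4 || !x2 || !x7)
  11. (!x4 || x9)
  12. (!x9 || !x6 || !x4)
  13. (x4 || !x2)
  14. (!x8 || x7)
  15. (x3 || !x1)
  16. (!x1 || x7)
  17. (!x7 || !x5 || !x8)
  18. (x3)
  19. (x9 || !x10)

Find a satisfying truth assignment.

x1 = T  x2 = F  x3 = T  x4 = F  x5 = F  x6 = T  x7 = T  x8 = F  x9 = T  x10 = T

Check each clause:
  1. (!x5 || !x3 || x6) — !x5 is true.
  2. (!x10 || !x5 || x3) — x3 is true.
  3. (!x5 || !x1) — !x5 is true.
  4. (!x8 || !x3) — !x8 is true.
  5. (x1) — x1 is true.
  6. (!x8) — !x8 is true.
  7. (!x7 || x6) — x6 is true.
  8. (!x1 || x10) — x10 is true.
  9. (!x5 || !x9) — !x5 is true.
  10. (!x7 || !x2 || !x4) — !x4 is true.
  11. (!x4 || x9) — x9 is true.
  12. (!x4 || !x6 || !x9) — !x4 is true.
  13. (x4 || !x2) — !x2 is true.
  14. (!x8 || x7) — !x8 is true.
  15. (!x1 || x3) — x3 is true.
  16. (!x1 || x7) — x7 is true.
  17. (!x5 || !x8 || !x7) — !x8 is true.
  18. (x3) — x3 is true.
  19. (x9 || !x10) — x9 is true.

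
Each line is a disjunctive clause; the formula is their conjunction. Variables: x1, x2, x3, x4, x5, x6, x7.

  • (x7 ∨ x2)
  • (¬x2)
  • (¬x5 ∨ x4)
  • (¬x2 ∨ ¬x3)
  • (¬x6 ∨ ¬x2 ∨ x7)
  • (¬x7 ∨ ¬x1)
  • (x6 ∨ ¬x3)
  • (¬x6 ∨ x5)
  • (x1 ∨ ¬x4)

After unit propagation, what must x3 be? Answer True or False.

(¬x2) stands alone — x2 = False.
From (x2 ∨ x7) and x2 = False: x7 = True.
In (¬x7 ∨ ¬x1), ¬x7 is now false; ¬x1 must hold, so x1 = False.
From (x1 ∨ ¬x4) and x1 = False: x4 = False.
(¬x5 ∨ x4): since x4 = False, the clause reduces to (¬x5). x5 = False.
(x5 ∨ ¬x6) with x5 = False leaves only ¬x6, so x6 = False.
(x6 ∨ ¬x3) with x6 = False leaves only ¬x3, so x3 = False.

False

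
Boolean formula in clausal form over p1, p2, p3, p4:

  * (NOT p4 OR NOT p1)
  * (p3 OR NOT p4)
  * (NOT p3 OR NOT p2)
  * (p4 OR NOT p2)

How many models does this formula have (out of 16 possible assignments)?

5

Satisfying assignments:
  p1=0 p2=0 p3=0 p4=0
  p1=0 p2=0 p3=1 p4=0
  p1=0 p2=0 p3=1 p4=1
  p1=1 p2=0 p3=0 p4=0
  p1=1 p2=0 p3=1 p4=0
Count: 5.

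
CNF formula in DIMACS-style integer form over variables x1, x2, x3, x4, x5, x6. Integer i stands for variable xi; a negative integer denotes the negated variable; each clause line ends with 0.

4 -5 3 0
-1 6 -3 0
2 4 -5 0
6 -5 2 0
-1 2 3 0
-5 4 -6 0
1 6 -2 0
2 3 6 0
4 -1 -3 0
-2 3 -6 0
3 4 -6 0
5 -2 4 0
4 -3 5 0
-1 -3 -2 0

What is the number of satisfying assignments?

11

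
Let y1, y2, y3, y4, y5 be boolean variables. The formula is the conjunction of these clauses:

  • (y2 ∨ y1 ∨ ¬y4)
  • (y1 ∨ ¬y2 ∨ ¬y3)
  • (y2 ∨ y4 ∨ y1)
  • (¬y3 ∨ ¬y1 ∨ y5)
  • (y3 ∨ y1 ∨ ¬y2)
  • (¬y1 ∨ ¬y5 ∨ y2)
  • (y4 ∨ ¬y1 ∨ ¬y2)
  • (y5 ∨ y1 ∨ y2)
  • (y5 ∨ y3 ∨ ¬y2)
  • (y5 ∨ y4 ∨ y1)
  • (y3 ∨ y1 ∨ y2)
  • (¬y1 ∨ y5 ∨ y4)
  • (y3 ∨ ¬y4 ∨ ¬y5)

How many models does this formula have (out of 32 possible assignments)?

2

The models are:
  y1=1 y2=0 y3=0 y4=1 y5=0
  y1=1 y2=1 y3=1 y4=1 y5=1
That's 2 in total.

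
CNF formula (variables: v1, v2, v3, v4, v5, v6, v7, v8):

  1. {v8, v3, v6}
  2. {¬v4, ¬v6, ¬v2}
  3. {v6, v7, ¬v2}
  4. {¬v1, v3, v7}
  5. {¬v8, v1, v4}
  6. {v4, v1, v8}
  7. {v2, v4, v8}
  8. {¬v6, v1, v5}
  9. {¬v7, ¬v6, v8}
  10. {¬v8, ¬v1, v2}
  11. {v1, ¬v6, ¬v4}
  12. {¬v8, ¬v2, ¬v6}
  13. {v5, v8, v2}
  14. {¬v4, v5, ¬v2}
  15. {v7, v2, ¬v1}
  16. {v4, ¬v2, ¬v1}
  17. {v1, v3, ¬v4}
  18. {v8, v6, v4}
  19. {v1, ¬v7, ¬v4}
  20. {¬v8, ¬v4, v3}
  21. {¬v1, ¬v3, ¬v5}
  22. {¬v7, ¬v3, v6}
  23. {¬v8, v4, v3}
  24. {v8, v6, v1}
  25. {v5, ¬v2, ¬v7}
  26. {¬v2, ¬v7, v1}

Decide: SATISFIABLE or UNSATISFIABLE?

Branch on v1: take v1 = False.
The remaining clauses are satisfied by v2 = False, v3 = True, v4 = True, v5 = True, v6 = False, v7 = False, v8 = True.
So v1=0, v2=0, v3=1, v4=1, v5=1, v6=0, v7=0, v8=1 is a satisfying assignment.

SATISFIABLE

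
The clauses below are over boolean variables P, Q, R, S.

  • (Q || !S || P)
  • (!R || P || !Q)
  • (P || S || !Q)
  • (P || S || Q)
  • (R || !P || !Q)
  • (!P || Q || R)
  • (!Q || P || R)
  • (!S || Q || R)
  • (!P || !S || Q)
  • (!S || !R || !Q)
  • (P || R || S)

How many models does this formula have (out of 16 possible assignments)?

Satisfying assignments:
  P=1 Q=0 R=1 S=0
  P=1 Q=1 R=1 S=0
That's 2 in total.

2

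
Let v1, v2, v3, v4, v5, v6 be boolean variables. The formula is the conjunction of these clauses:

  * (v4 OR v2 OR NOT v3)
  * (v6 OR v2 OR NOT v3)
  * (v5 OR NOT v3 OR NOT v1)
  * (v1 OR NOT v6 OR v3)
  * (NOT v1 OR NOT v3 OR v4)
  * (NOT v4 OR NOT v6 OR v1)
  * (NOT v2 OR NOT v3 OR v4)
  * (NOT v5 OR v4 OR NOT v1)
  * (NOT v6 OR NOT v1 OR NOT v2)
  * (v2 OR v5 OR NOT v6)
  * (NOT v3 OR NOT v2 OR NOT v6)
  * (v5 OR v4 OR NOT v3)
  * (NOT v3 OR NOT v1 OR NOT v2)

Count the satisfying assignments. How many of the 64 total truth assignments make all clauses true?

Split on v3, then v1.
  v3=1, v1=1: remaining (v2,v4,v5,v6) ∈ {(0,1,1,1)} — 1.
  v3=1, v1=0: remaining (v2,v4,v5,v6) ∈ {(1,1,0,0); (1,1,1,0)} — 2.
  v3=0, v1=1: 7 of the 16 assignments to (v2,v4,v5,v6) work.
  v3=0, v1=0: forces v6=0; v2, v4, v5 free → 2^3 = 8.
Total: 1 + 2 + 7 + 8 = 18.

18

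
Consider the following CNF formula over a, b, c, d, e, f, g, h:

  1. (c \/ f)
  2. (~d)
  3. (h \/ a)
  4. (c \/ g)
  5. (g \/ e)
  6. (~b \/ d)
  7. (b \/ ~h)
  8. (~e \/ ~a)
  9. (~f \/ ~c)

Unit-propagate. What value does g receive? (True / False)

True

(~d) is a unit clause: d = False.
(~b \/ d): since d = False, the clause reduces to (~b). b = False.
In (b \/ ~h), b is now false; ~h must hold, so h = False.
In (h \/ a), h is now false; a must hold, so a = True.
(~e \/ ~a): since a = True, the clause reduces to (~e). e = False.
In (g \/ e), e is now false; g must hold, so g = True.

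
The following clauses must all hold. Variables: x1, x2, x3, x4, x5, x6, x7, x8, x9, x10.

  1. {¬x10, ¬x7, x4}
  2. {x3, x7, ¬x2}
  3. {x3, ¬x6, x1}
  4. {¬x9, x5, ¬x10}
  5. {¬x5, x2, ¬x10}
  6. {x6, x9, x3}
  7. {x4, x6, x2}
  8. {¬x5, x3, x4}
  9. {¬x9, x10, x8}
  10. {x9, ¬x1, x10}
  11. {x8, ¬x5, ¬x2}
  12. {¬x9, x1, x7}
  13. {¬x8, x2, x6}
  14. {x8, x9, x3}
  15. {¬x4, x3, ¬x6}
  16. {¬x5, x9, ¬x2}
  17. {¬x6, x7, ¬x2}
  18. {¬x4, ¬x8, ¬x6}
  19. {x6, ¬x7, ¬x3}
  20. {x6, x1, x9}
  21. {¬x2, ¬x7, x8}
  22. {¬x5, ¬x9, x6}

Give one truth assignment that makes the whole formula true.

Try x1 = False.
Branch on x2: take x2 = False.
The remaining clauses are satisfied by x3 = True, x4 = True, x5 = False, x6 = True, x7 = True, x8 = False, x9 = False, x10 = False.
Every clause has at least one true literal under this assignment.
Check each clause:
  1. {¬x7, ¬x10, x4} — x4 is true.
  2. {¬x2, x3, x7} — x3 is true.
  3. {¬x6, x1, x3} — x3 is true.
  4. {¬x9, ¬x10, x5} — ¬x10 is true.
  5. {x2, ¬x5, ¬x10} — ¬x5 is true.
  6. {x3, x6, x9} — x3 is true.
  7. {x6, x2, x4} — x4 is true.
  8. {x4, ¬x5, x3} — x3 is true.
  9. {x8, x10, ¬x9} — ¬x9 is true.
  10. {x10, x9, ¬x1} — ¬x1 is true.
  11. {¬x2, x8, ¬x5} — ¬x5 is true.
  12. {¬x9, x1, x7} — x7 is true.
  13. {¬x8, x6, x2} — ¬x8 is true.
  14. {x8, x9, x3} — x3 is true.
  15. {¬x6, x3, ¬x4} — x3 is true.
  16. {¬x2, ¬x5, x9} — ¬x5 is true.
  17. {¬x2, ¬x6, x7} — ¬x2 is true.
  18. {¬x6, ¬x4, ¬x8} — ¬x8 is true.
  19. {¬x7, ¬x3, x6} — x6 is true.
  20. {x6, x9, x1} — x6 is true.
  21. {¬x2, x8, ¬x7} — ¬x2 is true.
  22. {¬x9, x6, ¬x5} — ¬x5 is true.

x1=0, x2=0, x3=1, x4=1, x5=0, x6=1, x7=1, x8=0, x9=0, x10=0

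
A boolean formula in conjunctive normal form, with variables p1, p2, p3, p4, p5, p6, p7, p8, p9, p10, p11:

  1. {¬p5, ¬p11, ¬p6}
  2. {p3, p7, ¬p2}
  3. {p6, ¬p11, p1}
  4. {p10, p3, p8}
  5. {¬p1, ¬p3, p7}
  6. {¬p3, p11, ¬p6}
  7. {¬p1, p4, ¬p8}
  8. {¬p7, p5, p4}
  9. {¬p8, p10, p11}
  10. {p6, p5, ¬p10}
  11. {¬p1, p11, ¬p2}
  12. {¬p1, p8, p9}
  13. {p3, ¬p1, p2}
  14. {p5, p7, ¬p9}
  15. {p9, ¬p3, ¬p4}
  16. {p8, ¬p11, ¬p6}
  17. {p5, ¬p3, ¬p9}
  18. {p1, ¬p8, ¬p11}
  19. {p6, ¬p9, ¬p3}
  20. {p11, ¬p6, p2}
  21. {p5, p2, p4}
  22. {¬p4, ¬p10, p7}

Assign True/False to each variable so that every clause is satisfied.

p1=F, p2=F, p3=F, p4=F, p5=T, p6=F, p7=F, p8=F, p9=F, p10=T, p11=F

Branch on p1: take p1 = False.
The remaining clauses are satisfied by p2 = False, p3 = False, p4 = False, p5 = True, p6 = False, p7 = False, p8 = False, p9 = False, p10 = True, p11 = False.
Every clause has at least one true literal under this assignment.
Check each clause:
  1. {¬p5, ¬p11, ¬p6} — ¬p6 is true.
  2. {¬p2, p7, p3} — ¬p2 is true.
  3. {p1, ¬p11, p6} — ¬p11 is true.
  4. {p3, p8, p10} — p10 is true.
  5. {¬p1, p7, ¬p3} — ¬p3 is true.
  6. {p11, ¬p3, ¬p6} — ¬p6 is true.
  7. {¬p8, ¬p1, p4} — ¬p8 is true.
  8. {p5, ¬p7, p4} — ¬p7 is true.
  9. {p10, p11, ¬p8} — ¬p8 is true.
  10. {¬p10, p6, p5} — p5 is true.
  11. {¬p2, ¬p1, p11} — ¬p1 is true.
  12. {p8, p9, ¬p1} — ¬p1 is true.
  13. {¬p1, p2, p3} — ¬p1 is true.
  14. {p7, p5, ¬p9} — p5 is true.
  15. {¬p3, p9, ¬p4} — ¬p4 is true.
  16. {p8, ¬p11, ¬p6} — ¬p6 is true.
  17. {¬p3, ¬p9, p5} — ¬p3 is true.
  18. {¬p11, ¬p8, p1} — ¬p8 is true.
  19. {¬p3, p6, ¬p9} — ¬p3 is true.
  20. {p2, p11, ¬p6} — ¬p6 is true.
  21. {p2, p4, p5} — p5 is true.
  22. {p7, ¬p10, ¬p4} — ¬p4 is true.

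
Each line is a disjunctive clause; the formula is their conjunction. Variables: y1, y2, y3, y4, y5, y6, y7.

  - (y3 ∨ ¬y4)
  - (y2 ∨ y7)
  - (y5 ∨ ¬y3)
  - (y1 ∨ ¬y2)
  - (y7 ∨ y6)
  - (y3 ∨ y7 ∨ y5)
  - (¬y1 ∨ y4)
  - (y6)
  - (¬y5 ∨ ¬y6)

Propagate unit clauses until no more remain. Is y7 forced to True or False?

True

Unit clause (y6) sets y6 = True.
(¬y5 ∨ ¬y6) with y6 = True leaves only ¬y5, so y5 = False.
(¬y3 ∨ y5) with y5 = False leaves only ¬y3, so y3 = False.
(¬y4 ∨ y3) with y3 = False leaves only ¬y4, so y4 = False.
(y5 ∨ y3 ∨ y7) with y3 = False, y5 = False leaves only y7, so y7 = True.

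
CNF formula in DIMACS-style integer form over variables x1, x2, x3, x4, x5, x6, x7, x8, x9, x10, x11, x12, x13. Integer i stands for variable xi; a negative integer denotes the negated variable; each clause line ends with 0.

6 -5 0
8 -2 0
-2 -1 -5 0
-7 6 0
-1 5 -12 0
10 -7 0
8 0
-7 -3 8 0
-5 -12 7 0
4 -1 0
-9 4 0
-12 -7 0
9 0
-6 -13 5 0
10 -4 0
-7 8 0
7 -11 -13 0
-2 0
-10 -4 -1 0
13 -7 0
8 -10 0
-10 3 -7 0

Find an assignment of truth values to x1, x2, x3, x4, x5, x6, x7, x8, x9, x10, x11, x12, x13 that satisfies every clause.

x1=F  x2=F  x3=F  x4=T  x5=F  x6=F  x7=F  x8=T  x9=T  x10=T  x11=F  x12=T  x13=T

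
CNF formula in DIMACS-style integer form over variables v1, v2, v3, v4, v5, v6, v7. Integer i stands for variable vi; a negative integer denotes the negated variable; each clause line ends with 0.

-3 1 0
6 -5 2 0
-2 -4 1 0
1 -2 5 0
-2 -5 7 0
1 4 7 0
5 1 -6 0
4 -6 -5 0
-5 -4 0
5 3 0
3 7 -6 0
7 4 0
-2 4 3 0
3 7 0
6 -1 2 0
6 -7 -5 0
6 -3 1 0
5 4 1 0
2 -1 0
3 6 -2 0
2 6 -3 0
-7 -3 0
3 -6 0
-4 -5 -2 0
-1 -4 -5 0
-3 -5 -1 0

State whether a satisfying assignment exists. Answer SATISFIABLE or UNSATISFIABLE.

SATISFIABLE

Try v1 = True.
  then v2 is forced to True.
Set v3 = True and propagate.
  then v7 is forced to False.
  then v5 is forced to False.
  then v4 is forced to True.
v6 is now unconstrained; take v6 = True.
Every clause has at least one true literal under this assignment.
So v1=True, v2=True, v3=True, v4=True, v5=False, v6=True, v7=False is a satisfying assignment.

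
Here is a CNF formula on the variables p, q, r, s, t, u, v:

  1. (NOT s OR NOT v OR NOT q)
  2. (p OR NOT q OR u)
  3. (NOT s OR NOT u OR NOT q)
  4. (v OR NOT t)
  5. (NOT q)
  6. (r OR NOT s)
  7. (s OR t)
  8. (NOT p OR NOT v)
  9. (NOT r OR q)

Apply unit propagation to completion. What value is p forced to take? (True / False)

False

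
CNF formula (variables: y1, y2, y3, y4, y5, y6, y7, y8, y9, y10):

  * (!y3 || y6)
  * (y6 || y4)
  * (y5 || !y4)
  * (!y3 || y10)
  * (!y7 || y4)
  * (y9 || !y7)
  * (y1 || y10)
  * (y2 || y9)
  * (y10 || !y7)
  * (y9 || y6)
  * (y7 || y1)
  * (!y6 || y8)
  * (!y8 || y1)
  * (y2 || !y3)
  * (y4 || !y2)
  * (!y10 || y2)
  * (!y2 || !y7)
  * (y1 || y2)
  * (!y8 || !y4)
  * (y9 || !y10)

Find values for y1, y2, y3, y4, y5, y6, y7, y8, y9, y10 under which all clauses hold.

y1 = True, y2 = True, y3 = False, y4 = True, y5 = True, y6 = False, y7 = False, y8 = False, y9 = True, y10 = True

y1 occurs only positively in the remaining clauses — set y1 = True.
y3 occurs only negated in the remaining clauses — set y3 = False.
Try y2 = True.
  then y4 is forced to True.
  then y5 is forced to True.
  then y7 is forced to False.
  then y8 is forced to False.
  then y6 is forced to False.
  then y9 is forced to True.
y10 is now unconstrained; take y10 = True.
Every clause has at least one true literal under this assignment.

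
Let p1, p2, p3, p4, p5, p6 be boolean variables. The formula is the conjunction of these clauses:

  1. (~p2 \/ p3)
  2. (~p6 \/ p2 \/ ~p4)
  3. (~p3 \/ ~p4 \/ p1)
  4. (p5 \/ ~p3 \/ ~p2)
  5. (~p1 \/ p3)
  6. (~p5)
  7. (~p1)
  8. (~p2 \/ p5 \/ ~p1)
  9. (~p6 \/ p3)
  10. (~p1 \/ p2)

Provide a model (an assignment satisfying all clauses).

p1 = F  p2 = F  p3 = T  p4 = F  p5 = F  p6 = F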